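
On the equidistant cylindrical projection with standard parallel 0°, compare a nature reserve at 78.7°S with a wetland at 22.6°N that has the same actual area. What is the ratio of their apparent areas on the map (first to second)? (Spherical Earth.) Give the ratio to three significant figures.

4.71

In the plate carrée (x = Rλ, y = Rφ), meridians are true-scale (h = 1) and parallels are stretched by k = sec φ.
Areal scale at 78.7°: h·k = 1.000 × 5.103 = 5.103.
Areal scale at 22.6°: h·k = 1.000 × 1.083 = 1.083.
Ratio = 5.103/1.083 ≈ 4.71.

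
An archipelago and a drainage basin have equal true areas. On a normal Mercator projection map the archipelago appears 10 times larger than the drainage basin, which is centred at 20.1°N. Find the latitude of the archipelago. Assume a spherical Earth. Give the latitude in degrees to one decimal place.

72.7°

Mercator areal scale is sec²φ, so apparent-area ratio = sec²φ₁ / sec²φ₂ = cos²φ₂ / cos²φ₁.
cos²φ₂ / cos²φ₁ = 10  ⇒  cos φ₁ = cos 20.1° / √10 = 0.9391/3.162 = 0.2970.
φ₁ = arccos(0.2970) ≈ 72.7°.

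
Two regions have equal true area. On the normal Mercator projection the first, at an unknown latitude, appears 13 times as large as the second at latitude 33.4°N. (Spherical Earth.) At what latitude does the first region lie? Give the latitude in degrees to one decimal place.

76.6°

On Mercator, (apparent₁)/(apparent₂) = sec²φ₁ / sec²φ₂ when true areas are equal.
cos²φ₂ / cos²φ₁ = 13  ⇒  cos φ₁ = cos 33.4° / √13 = 0.8348/3.606 = 0.2315.
φ₁ = arccos(0.2315) ≈ 76.6°.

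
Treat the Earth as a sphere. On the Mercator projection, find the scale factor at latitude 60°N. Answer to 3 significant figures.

For Mercator, h = k = sec φ (a conformal cylindrical projection has a single point scale, 1/cos φ).
k = 1/cos 60° = 1/0.5000 = 2.000.

2.00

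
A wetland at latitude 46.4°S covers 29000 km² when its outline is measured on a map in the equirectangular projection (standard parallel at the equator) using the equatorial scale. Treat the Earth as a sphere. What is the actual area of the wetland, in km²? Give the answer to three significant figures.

20000 km²

In the plate carrée (x = Rλ, y = Rφ), meridians are true-scale (h = 1) and parallels are stretched by k = sec φ.
Areal scale = h·k = 1 × sec φ; at 46.4°, h = 1.000, k = 1.450, so h·k = 1.450.
True area = apparent / (areal scale) = 29000 / 1.450 ≈ 20000 km².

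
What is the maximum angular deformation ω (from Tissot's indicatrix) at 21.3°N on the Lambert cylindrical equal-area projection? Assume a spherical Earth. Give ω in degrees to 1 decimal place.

The Lambert cylindrical equal-area projection is the cylindrical equal-area projection with its standard parallel at the equator (φ₀ = 0). Cylindrical equal-area (φ₀ = 0°): h = cos φ / cos 0° along meridians, k = cos 0° / cos φ along parallels; h·k = 1.
At 21.3°: h = 0.9317, k = 1.073; principal scales a = 1.073, b = 0.9317.
sin(ω/2) = (a − b)/(a + b) = 0.1416/2.005 = 0.07064, so ω = 2 arcsin(0.07064) ≈ 8.1°.

8.1°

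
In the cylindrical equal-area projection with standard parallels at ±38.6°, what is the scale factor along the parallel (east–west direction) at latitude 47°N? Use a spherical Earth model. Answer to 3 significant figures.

A cylindrical equal-area projection with standard parallel φ₀ has meridian scale h = cos φ / cos φ₀ and parallel scale k = cos φ₀ / cos φ (so areas are preserved, h·k = 1).
k = cos 38.6° / cos 47° = 0.7815/0.6820 = 1.146.

1.15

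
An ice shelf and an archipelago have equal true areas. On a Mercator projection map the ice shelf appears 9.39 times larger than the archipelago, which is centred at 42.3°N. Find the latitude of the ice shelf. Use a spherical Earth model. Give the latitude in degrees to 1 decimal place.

For equal true areas on Mercator, apparent areas scale as sec²φ, so the ratio is cos²φ₂ / cos²φ₁.
cos²φ₂ / cos²φ₁ = 9.39  ⇒  cos φ₁ = cos 42.3° / √9.39 = 0.7396/3.064 = 0.2414.
φ₁ = arccos(0.2414) ≈ 76.0°.

76.0°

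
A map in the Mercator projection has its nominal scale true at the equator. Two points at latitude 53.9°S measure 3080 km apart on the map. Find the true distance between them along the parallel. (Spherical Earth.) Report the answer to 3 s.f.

1810 km

For Mercator, h = k = sec φ (a conformal cylindrical projection has a single point scale, 1/cos φ).
Along the parallel at 53.9°, map distances are exaggerated by k = sec 53.9° = 1.697.
True distance = 3080 / 1.697 = 3080 × cos 53.9° ≈ 1810 km.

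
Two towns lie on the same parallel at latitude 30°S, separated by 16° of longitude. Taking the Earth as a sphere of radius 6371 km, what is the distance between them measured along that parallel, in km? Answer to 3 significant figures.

Arc length along a parallel = R cos φ · Δλ (with Δλ in radians).
= 6371 × cos 30° × (16° × π/180) = 6371 × 0.8660 × 0.2793 ≈ 1540 km.

1540 km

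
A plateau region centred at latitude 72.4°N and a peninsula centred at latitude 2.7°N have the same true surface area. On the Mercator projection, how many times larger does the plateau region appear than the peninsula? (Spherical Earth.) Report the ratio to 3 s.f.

10.9

On Mercator, area is exaggerated by sec²φ = 1/cos²φ.
At 72.4°: sec²(72.4°) = 1/0.3024² = 10.94.
At 2.7°: sec²(2.7°) = 1/0.9989² = 1.002.
Ratio = 10.94/1.002 = cos²(2.7°)/cos²(72.4°) ≈ 10.9.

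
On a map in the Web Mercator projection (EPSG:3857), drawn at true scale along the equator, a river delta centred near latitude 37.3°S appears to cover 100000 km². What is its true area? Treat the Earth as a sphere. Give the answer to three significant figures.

For Mercator, h = k = sec φ (a conformal cylindrical projection has a single point scale, 1/cos φ).
Areal scale = k² = sec²φ = 1/cos²(37.3°) = 1/0.7955² = 1.580.
True area = apparent / (areal scale) = 100000 / 1.580 ≈ 63300 km².

63300 km²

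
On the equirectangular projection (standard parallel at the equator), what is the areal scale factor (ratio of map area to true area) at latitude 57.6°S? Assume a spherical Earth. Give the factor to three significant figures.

1.87

In the plate carrée (x = Rλ, y = Rφ), meridians are true-scale (h = 1) and parallels are stretched by k = sec φ.
Areal scale = h·k = 1 × sec φ; at 57.6°, h = 1.000, k = 1.866, so h·k = 1.866.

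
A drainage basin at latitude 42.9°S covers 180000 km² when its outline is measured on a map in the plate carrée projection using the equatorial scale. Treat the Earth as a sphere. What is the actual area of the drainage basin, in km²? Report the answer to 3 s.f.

For the equirectangular projection with φ₀ = 0 (plate carrée), h = 1 along meridians and k = sec φ along parallels.
Areal scale = h·k = 1 × sec φ; at 42.9°, h = 1.000, k = 1.365, so h·k = 1.365.
True area = apparent / (areal scale) = 180000 / 1.365 ≈ 132000 km².

132000 km²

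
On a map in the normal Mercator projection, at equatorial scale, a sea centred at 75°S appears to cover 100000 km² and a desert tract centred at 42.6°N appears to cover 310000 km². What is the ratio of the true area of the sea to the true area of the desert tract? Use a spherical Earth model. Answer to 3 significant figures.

Since Mercator area scale is 1/cos²φ, the true area equals the apparent area multiplied by cos²φ.
True area of sea: 100000 × cos²(75°) = 100000 × 0.06699 = 6699 km².
True area of desert tract: 310000 × cos²(42.6°) = 310000 × 0.5418 = 168000 km².
Ratio = 6699 / 168000 ≈ 0.0399.

0.0399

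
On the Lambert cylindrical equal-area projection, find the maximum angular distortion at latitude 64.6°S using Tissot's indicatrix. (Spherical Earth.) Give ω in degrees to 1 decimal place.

The Lambert cylindrical equal-area projection is the cylindrical equal-area projection with its standard parallel at the equator (φ₀ = 0). For cylindrical equal-area with standard parallel φ₀, h = cos φ / cos φ₀ and k = cos φ₀ / cos φ, so h·k = 1.
At 64.6°: h = 0.4289, k = 2.331; principal scales a = 2.331, b = 0.4289.
sin(ω/2) = (a − b)/(a + b) = 1.902/2.760 = 0.6892, so ω = 2 arcsin(0.6892) ≈ 87.1°.

87.1°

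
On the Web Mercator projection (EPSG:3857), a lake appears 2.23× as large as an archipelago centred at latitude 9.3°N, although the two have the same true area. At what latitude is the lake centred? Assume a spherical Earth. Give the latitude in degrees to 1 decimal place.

48.6°

For equal true areas on Mercator, apparent areas scale as sec²φ, so the ratio is cos²φ₂ / cos²φ₁.
cos²φ₂ / cos²φ₁ = 2.23  ⇒  cos φ₁ = cos 9.3° / √2.23 = 0.9869/1.493 = 0.6608.
φ₁ = arccos(0.6608) ≈ 48.6°.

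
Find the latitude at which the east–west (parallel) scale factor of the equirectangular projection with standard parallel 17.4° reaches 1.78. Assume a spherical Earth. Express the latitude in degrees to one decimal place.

57.6°

With standard parallel φ₀ = 17.4°, the equirectangular projection gives x = Rλ cos φ₀, y = Rφ, so h = 1 and k = cos 17.4° / cos φ.
k = cos φ₀ / cos φ = 1.78  ⇒  cos φ = cos 17.4° / 1.78 = 0.5361.
φ = arccos(0.5361) ≈ 57.6°.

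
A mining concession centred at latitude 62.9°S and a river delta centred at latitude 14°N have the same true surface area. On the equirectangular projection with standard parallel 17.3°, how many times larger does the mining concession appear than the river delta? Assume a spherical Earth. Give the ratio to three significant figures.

The equidistant cylindrical projection with φ₀ = 17.3° has h = 1 (meridians true) and k = cos φ₀ / cos φ along parallels.
Areal scale at 62.9°: h·k = 1.000 × 2.096 = 2.096.
Areal scale at 14°: h·k = 1.000 × 0.9840 = 0.9840.
Ratio = 2.096/0.9840 ≈ 2.13.

2.13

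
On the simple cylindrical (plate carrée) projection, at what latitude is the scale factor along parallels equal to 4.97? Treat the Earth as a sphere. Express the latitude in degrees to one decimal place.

78.4°

Plate carrée: h = 1, k = sec φ along parallels.
sec φ = 4.97  ⇒  cos φ = 0.2012  ⇒  φ ≈ 78.4°.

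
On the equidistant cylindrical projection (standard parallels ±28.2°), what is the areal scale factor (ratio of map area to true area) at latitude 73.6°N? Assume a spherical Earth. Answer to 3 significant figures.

3.12

With standard parallel φ₀ = 28.2°, the equirectangular projection gives x = Rλ cos φ₀, y = Rφ, so h = 1 and k = cos 28.2° / cos φ.
Areal scale = h·k = 1 × cos φ₀ / cos φ; at 73.6°, h = 1.000, k = 3.121, so h·k = 3.121.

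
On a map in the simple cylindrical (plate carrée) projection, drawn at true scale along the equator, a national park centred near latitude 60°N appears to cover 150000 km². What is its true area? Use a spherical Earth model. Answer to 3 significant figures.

In the plate carrée (x = Rλ, y = Rφ), meridians are true-scale (h = 1) and parallels are stretched by k = sec φ.
Areal scale = h·k = 1 × sec φ; at 60°, h = 1.000, k = 2.000, so h·k = 2.000.
True area = apparent / (areal scale) = 150000 / 2.000 ≈ 75000 km².

75000 km²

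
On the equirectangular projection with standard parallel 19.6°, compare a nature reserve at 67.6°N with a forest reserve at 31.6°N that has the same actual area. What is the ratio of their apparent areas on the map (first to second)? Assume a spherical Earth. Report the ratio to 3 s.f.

In the equirectangular projection with standard parallel φ₀ = 19.6° (x = Rλ cos φ₀, y = Rφ), meridians are true-scale (h = 1) and the parallel scale is k = cos φ₀ / cos φ.
Areal scale at 67.6°: h·k = 1.000 × 2.472 = 2.472.
Areal scale at 31.6°: h·k = 1.000 × 1.106 = 1.106.
Ratio = 2.472/1.106 ≈ 2.24.

2.24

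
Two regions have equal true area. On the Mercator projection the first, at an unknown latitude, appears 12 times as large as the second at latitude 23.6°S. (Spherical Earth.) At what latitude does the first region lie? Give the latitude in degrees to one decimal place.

74.7°

Mercator areal scale is sec²φ, so apparent-area ratio = sec²φ₁ / sec²φ₂ = cos²φ₂ / cos²φ₁.
cos²φ₂ / cos²φ₁ = 12  ⇒  cos φ₁ = cos 23.6° / √12 = 0.9164/3.464 = 0.2645.
φ₁ = arccos(0.2645) ≈ 74.7°.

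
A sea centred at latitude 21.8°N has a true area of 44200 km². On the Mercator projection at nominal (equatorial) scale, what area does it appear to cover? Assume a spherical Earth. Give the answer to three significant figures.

51300 km²

For Mercator, h = k = sec φ (a conformal cylindrical projection has a single point scale, 1/cos φ).
Areal scale = k² = sec²φ = 1/cos²(21.8°) = 1/0.9285² = 1.160.
Apparent area = 44200 × 1.160 ≈ 51300 km².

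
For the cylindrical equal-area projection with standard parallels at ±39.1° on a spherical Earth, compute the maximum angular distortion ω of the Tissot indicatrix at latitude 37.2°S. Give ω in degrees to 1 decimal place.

Cylindrical equal-area (φ₀ = 39.1°): h = cos φ / cos 39.1° along meridians, k = cos 39.1° / cos φ along parallels; h·k = 1.
At 37.2°: h = 1.026, k = 0.9743; principal scales a = 1.026, b = 0.9743.
sin(ω/2) = (a − b)/(a + b) = 0.05211/2.001 = 0.02605, so ω = 2 arcsin(0.02605) ≈ 3.0°.

3.0°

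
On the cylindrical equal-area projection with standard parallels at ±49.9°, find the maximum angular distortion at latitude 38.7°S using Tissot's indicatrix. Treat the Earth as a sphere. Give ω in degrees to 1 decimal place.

21.9°

For cylindrical equal-area with standard parallel φ₀, h = cos φ / cos φ₀ and k = cos φ₀ / cos φ, so h·k = 1.
At 38.7°: h = 1.212, k = 0.8253; principal scales a = 1.212, b = 0.8253.
sin(ω/2) = (a − b)/(a + b) = 0.3863/2.037 = 0.1896, so ω = 2 arcsin(0.1896) ≈ 21.9°.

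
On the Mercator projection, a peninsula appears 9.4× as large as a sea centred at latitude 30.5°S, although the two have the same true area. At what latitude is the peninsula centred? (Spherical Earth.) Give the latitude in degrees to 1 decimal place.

73.7°

Mercator areal scale is sec²φ, so apparent-area ratio = sec²φ₁ / sec²φ₂ = cos²φ₂ / cos²φ₁.
cos²φ₂ / cos²φ₁ = 9.4  ⇒  cos φ₁ = cos 30.5° / √9.4 = 0.8616/3.066 = 0.2810.
φ₁ = arccos(0.2810) ≈ 73.7°.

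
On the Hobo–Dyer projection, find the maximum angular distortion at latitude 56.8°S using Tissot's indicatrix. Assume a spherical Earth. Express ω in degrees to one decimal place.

Hobo–Dyer is a cylindrical equal-area projection with standard parallels at ±37.5°. A cylindrical equal-area projection with standard parallel φ₀ has meridian scale h = cos φ / cos φ₀ and parallel scale k = cos φ₀ / cos φ (so areas are preserved, h·k = 1).
At 56.8°: h = 0.6902, k = 1.449; principal scales a = 1.449, b = 0.6902.
sin(ω/2) = (a − b)/(a + b) = 0.7587/2.139 = 0.3547, so ω = 2 arcsin(0.3547) ≈ 41.5°.

41.5°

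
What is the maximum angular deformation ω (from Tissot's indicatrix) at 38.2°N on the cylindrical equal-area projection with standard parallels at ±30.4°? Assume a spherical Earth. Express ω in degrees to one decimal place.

10.7°

A cylindrical equal-area projection with standard parallel φ₀ has meridian scale h = cos φ / cos φ₀ and parallel scale k = cos φ₀ / cos φ (so areas are preserved, h·k = 1).
At 38.2°: h = 0.9111, k = 1.098; principal scales a = 1.098, b = 0.9111.
sin(ω/2) = (a − b)/(a + b) = 0.1864/2.009 = 0.09281, so ω = 2 arcsin(0.09281) ≈ 10.7°.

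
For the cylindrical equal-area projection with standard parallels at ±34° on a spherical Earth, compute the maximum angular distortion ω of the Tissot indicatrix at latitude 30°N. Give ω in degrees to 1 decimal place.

Cylindrical equal-area (φ₀ = 34°): h = cos φ / cos 34° along meridians, k = cos 34° / cos φ along parallels; h·k = 1.
At 30°: h = 1.045, k = 0.9573; principal scales a = 1.045, b = 0.9573.
sin(ω/2) = (a − b)/(a + b) = 0.08733/2.002 = 0.04362, so ω = 2 arcsin(0.04362) ≈ 5.0°.

5.0°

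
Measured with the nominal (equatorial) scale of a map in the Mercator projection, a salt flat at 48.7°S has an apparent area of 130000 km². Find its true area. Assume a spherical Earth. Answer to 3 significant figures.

56600 km²

For Mercator, h = k = sec φ (a conformal cylindrical projection has a single point scale, 1/cos φ).
Areal scale = k² = sec²φ = 1/cos²(48.7°) = 1/0.6600² = 2.296.
True area = apparent / (areal scale) = 130000 / 2.296 ≈ 56600 km².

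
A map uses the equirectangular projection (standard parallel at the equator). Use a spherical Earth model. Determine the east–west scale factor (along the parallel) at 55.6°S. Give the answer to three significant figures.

1.77

In the plate carrée (x = Rλ, y = Rφ), meridians are true-scale (h = 1) and parallels are stretched by k = sec φ.
k = 1/cos 55.6° = 1/0.5650 = 1.770.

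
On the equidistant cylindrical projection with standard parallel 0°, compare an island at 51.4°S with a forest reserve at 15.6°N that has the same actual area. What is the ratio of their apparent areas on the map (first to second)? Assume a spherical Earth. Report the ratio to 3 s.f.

1.54

In the plate carrée (x = Rλ, y = Rφ), meridians are true-scale (h = 1) and parallels are stretched by k = sec φ.
Areal scale at 51.4°: h·k = 1.000 × 1.603 = 1.603.
Areal scale at 15.6°: h·k = 1.000 × 1.038 = 1.038.
Ratio = 1.603/1.038 ≈ 1.54.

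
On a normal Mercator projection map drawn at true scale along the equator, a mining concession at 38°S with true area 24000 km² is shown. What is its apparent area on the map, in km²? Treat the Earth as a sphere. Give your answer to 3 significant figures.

38600 km²

For Mercator, h = k = sec φ (a conformal cylindrical projection has a single point scale, 1/cos φ).
Areal scale = k² = sec²φ = 1/cos²(38°) = 1/0.7880² = 1.610.
Apparent area = 24000 × 1.610 ≈ 38600 km².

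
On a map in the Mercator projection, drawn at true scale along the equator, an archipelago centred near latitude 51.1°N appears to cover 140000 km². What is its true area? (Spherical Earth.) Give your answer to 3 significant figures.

For Mercator, h = k = sec φ (a conformal cylindrical projection has a single point scale, 1/cos φ).
Areal scale = k² = sec²φ = 1/cos²(51.1°) = 1/0.6280² = 2.536.
True area = apparent / (areal scale) = 140000 / 2.536 ≈ 55200 km².

55200 km²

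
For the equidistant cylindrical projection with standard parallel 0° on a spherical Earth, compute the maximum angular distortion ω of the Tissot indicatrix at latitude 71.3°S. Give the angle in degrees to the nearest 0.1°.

61.9°

For the equirectangular projection with φ₀ = 0 (plate carrée), h = 1 along meridians and k = sec φ along parallels.
At 71.3°: h = 1.000, k = 3.119; principal scales a = 3.119, b = 1.000.
sin(ω/2) = (a − b)/(a + b) = 2.119/4.119 = 0.5144, so ω = 2 arcsin(0.5144) ≈ 61.9°.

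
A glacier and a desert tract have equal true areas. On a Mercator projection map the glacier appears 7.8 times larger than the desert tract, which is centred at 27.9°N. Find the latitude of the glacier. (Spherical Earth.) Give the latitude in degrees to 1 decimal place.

Mercator areal scale is sec²φ, so apparent-area ratio = sec²φ₁ / sec²φ₂ = cos²φ₂ / cos²φ₁.
cos²φ₂ / cos²φ₁ = 7.8  ⇒  cos φ₁ = cos 27.9° / √7.8 = 0.8838/2.793 = 0.3164.
φ₁ = arccos(0.3164) ≈ 71.6°.

71.6°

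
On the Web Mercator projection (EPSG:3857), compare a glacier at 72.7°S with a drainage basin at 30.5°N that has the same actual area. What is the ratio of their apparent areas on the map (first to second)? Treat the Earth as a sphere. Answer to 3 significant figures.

8.40

On Mercator, area is exaggerated by sec²φ = 1/cos²φ.
At 72.7°: sec²(72.7°) = 1/0.2974² = 11.31.
At 30.5°: sec²(30.5°) = 1/0.8616² = 1.347.
Ratio = 11.31/1.347 = cos²(30.5°)/cos²(72.7°) ≈ 8.40.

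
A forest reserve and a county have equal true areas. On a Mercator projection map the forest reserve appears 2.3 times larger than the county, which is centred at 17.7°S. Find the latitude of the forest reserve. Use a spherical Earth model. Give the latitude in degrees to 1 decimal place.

Mercator areal scale is sec²φ, so apparent-area ratio = sec²φ₁ / sec²φ₂ = cos²φ₂ / cos²φ₁.
cos²φ₂ / cos²φ₁ = 2.3  ⇒  cos φ₁ = cos 17.7° / √2.3 = 0.9527/1.517 = 0.6282.
φ₁ = arccos(0.6282) ≈ 51.1°.

51.1°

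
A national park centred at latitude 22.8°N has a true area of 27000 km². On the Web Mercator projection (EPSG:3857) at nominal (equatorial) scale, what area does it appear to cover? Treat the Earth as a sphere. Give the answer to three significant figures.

31800 km²

The Mercator projection is conformal; its linear scale factor is the same in every direction and equals sec φ = 1/cos φ.
Areal scale = k² = sec²φ = 1/cos²(22.8°) = 1/0.9219² = 1.177.
Apparent area = 27000 × 1.177 ≈ 31800 km².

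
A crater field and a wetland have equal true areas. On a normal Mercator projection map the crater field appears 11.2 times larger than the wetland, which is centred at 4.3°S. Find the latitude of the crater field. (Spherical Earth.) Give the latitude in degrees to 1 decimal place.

72.7°

On Mercator, (apparent₁)/(apparent₂) = sec²φ₁ / sec²φ₂ when true areas are equal.
cos²φ₂ / cos²φ₁ = 11.2  ⇒  cos φ₁ = cos 4.3° / √11.2 = 0.9972/3.347 = 0.2980.
φ₁ = arccos(0.2980) ≈ 72.7°.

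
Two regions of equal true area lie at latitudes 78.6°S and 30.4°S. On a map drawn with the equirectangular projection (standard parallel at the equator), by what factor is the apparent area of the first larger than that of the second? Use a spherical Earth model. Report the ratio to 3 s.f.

In the plate carrée (x = Rλ, y = Rφ), meridians are true-scale (h = 1) and parallels are stretched by k = sec φ.
Areal scale at 78.6°: h·k = 1.000 × 5.059 = 5.059.
Areal scale at 30.4°: h·k = 1.000 × 1.159 = 1.159.
Ratio = 5.059/1.159 ≈ 4.36.

4.36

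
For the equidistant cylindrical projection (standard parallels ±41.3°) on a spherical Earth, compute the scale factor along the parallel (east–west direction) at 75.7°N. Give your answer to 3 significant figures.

3.04

With standard parallel φ₀ = 41.3°, the equirectangular projection gives x = Rλ cos φ₀, y = Rφ, so h = 1 and k = cos 41.3° / cos φ.
k = cos 41.3° / cos 75.7° = 0.7513/0.2470 = 3.042.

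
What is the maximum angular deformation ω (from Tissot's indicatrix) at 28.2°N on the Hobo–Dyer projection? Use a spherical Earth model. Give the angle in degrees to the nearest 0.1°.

12.0°

Hobo–Dyer is a cylindrical equal-area projection with standard parallels at ±37.5°. For cylindrical equal-area with standard parallel φ₀, h = cos φ / cos φ₀ and k = cos φ₀ / cos φ, so h·k = 1.
At 28.2°: h = 1.111, k = 0.9002; principal scales a = 1.111, b = 0.9002.
sin(ω/2) = (a − b)/(a + b) = 0.2107/2.011 = 0.1047, so ω = 2 arcsin(0.1047) ≈ 12.0°.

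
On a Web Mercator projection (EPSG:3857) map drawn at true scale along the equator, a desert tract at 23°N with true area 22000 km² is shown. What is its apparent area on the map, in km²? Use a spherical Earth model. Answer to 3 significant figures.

Mercator is conformal, so the point scale is isotropic: h = k = sec φ = 1/cos φ.
Areal scale = k² = sec²φ = 1/cos²(23°) = 1/0.9205² = 1.180.
Apparent area = 22000 × 1.180 ≈ 26000 km².

26000 km²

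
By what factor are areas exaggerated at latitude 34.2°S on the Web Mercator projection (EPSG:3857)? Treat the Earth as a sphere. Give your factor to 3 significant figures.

1.46

The Mercator projection is conformal; its linear scale factor is the same in every direction and equals sec φ = 1/cos φ.
Areal scale = k² = sec²φ = 1/cos²(34.2°) = 1/0.8271² = 1.462.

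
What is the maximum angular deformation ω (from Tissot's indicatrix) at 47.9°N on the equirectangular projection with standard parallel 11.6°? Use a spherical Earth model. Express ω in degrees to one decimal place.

21.6°

The equidistant cylindrical projection with φ₀ = 11.6° has h = 1 (meridians true) and k = cos φ₀ / cos φ along parallels.
At 47.9°: h = 1.000, k = 1.461; principal scales a = 1.461, b = 1.000.
sin(ω/2) = (a − b)/(a + b) = 0.4611/2.461 = 0.1874, so ω = 2 arcsin(0.1874) ≈ 21.6°.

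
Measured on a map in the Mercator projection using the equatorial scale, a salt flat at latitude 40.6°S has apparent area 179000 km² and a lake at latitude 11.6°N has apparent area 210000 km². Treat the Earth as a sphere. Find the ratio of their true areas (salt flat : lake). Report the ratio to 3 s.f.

0.512

On Mercator the areal scale is sec²φ, so true area = apparent × cos²φ.
True area of salt flat: 179000 × cos²(40.6°) = 179000 × 0.5765 = 103200 km².
True area of lake: 210000 × cos²(11.6°) = 210000 × 0.9596 = 201500 km².
Ratio = 103200 / 201500 ≈ 0.512.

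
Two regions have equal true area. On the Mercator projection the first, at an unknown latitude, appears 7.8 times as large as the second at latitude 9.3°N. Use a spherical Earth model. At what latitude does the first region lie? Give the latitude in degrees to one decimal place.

For equal true areas on Mercator, apparent areas scale as sec²φ, so the ratio is cos²φ₂ / cos²φ₁.
cos²φ₂ / cos²φ₁ = 7.8  ⇒  cos φ₁ = cos 9.3° / √7.8 = 0.9869/2.793 = 0.3534.
φ₁ = arccos(0.3534) ≈ 69.3°.

69.3°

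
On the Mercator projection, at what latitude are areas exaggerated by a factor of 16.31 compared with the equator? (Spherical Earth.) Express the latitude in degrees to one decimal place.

Mercator areal scale is sec²φ.
sec²φ = 16.31  ⇒  cos²φ = 0.06131  ⇒  cos φ = 0.2476.
φ = arccos(0.2476) ≈ 75.7°.

75.7°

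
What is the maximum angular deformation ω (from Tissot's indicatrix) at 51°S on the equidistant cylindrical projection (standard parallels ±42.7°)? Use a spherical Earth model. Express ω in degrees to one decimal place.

8.9°

In the equirectangular projection with standard parallel φ₀ = 42.7° (x = Rλ cos φ₀, y = Rφ), meridians are true-scale (h = 1) and the parallel scale is k = cos φ₀ / cos φ.
At 51°: h = 1.000, k = 1.168; principal scales a = 1.168, b = 1.000.
sin(ω/2) = (a − b)/(a + b) = 0.1678/2.168 = 0.07740, so ω = 2 arcsin(0.07740) ≈ 8.9°.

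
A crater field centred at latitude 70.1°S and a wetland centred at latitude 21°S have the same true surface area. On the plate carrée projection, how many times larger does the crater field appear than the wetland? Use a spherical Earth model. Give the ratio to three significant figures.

2.74

In the plate carrée (x = Rλ, y = Rφ), meridians are true-scale (h = 1) and parallels are stretched by k = sec φ.
Areal scale at 70.1°: h·k = 1.000 × 2.938 = 2.938.
Areal scale at 21°: h·k = 1.000 × 1.071 = 1.071.
Ratio = 2.938/1.071 ≈ 2.74.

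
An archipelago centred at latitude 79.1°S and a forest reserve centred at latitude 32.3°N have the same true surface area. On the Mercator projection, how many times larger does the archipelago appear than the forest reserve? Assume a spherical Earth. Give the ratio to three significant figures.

Mercator areal scale is sec²φ.
At 79.1°: sec²(79.1°) = 1/0.1891² = 27.97.
At 32.3°: sec²(32.3°) = 1/0.8453² = 1.400.
Ratio = 27.97/1.400 = cos²(32.3°)/cos²(79.1°) ≈ 20.0.

20.0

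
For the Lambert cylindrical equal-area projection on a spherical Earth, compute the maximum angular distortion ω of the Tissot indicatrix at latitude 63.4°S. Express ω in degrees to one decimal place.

The Lambert cylindrical equal-area projection is the cylindrical equal-area projection with its standard parallel at the equator (φ₀ = 0). Cylindrical equal-area (φ₀ = 0°): h = cos φ / cos 0° along meridians, k = cos 0° / cos φ along parallels; h·k = 1.
At 63.4°: h = 0.4478, k = 2.233; principal scales a = 2.233, b = 0.4478.
sin(ω/2) = (a − b)/(a + b) = 1.786/2.681 = 0.6660, so ω = 2 arcsin(0.6660) ≈ 83.5°.

83.5°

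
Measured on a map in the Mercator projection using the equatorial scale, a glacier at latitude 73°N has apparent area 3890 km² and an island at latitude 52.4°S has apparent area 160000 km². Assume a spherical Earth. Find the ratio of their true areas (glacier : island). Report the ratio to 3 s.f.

0.00558

On Mercator the areal scale is sec²φ, so true area = apparent × cos²φ.
True area of glacier: 3890 × cos²(73°) = 3890 × 0.08548 = 332.5 km².
True area of island: 160000 × cos²(52.4°) = 160000 × 0.3723 = 59560 km².
Ratio = 332.5 / 59560 ≈ 0.00558.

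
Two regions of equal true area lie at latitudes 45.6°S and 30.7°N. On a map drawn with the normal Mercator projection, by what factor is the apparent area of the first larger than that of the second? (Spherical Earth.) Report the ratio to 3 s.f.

1.51

Mercator areal scale is sec²φ.
At 45.6°: sec²(45.6°) = 1/0.6997² = 2.043.
At 30.7°: sec²(30.7°) = 1/0.8599² = 1.353.
Ratio = 2.043/1.353 = cos²(30.7°)/cos²(45.6°) ≈ 1.51.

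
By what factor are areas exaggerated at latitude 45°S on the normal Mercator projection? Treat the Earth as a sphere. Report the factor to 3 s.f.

2.00

For Mercator, h = k = sec φ (a conformal cylindrical projection has a single point scale, 1/cos φ).
Areal scale = k² = sec²φ = 1/cos²(45°) = 1/0.7071² = 2.000.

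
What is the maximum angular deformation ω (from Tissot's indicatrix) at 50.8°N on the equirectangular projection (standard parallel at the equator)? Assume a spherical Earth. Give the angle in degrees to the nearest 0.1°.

Plate carrée maps x = Rλ, y = Rφ. The meridian scale is h = 1 and the parallel scale is k = 1/cos φ = sec φ.
At 50.8°: h = 1.000, k = 1.582; principal scales a = 1.582, b = 1.000.
sin(ω/2) = (a − b)/(a + b) = 0.5822/2.582 = 0.2255, so ω = 2 arcsin(0.2255) ≈ 26.1°.

26.1°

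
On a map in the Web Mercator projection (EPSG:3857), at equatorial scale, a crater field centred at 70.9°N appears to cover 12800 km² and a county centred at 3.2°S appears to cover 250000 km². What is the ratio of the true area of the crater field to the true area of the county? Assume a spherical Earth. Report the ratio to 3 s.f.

0.00550

Mercator's areal exaggeration is sec²φ; hence true area = (apparent area) · cos²φ.
True area of crater field: 12800 × cos²(70.9°) = 12800 × 0.1071 = 1371 km².
True area of county: 250000 × cos²(3.2°) = 250000 × 0.9969 = 249200 km².
Ratio = 1371 / 249200 ≈ 0.00550.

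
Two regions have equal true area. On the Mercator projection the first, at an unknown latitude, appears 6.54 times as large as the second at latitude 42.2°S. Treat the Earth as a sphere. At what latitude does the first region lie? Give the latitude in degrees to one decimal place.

73.2°

For equal true areas on Mercator, apparent areas scale as sec²φ, so the ratio is cos²φ₂ / cos²φ₁.
cos²φ₂ / cos²φ₁ = 6.54  ⇒  cos φ₁ = cos 42.2° / √6.54 = 0.7408/2.557 = 0.2897.
φ₁ = arccos(0.2897) ≈ 73.2°.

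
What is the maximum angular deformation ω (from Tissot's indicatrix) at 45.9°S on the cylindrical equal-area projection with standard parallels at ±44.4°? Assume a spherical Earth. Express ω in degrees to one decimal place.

A cylindrical equal-area projection with standard parallel φ₀ has meridian scale h = cos φ / cos φ₀ and parallel scale k = cos φ₀ / cos φ (so areas are preserved, h·k = 1).
At 45.9°: h = 0.9740, k = 1.027; principal scales a = 1.027, b = 0.9740.
sin(ω/2) = (a − b)/(a + b) = 0.05265/2.001 = 0.02631, so ω = 2 arcsin(0.02631) ≈ 3.0°.

3.0°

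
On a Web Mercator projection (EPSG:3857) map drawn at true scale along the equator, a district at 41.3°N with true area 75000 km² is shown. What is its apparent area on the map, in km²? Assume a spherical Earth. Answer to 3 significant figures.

133000 km²

For Mercator, h = k = sec φ (a conformal cylindrical projection has a single point scale, 1/cos φ).
Areal scale = k² = sec²φ = 1/cos²(41.3°) = 1/0.7513² = 1.772.
Apparent area = 75000 × 1.772 ≈ 133000 km².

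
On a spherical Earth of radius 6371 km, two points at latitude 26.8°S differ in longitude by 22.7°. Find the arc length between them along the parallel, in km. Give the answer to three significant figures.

Arc length along a parallel = R cos φ · Δλ (with Δλ in radians).
= 6371 × cos 26.8° × (22.7° × π/180) = 6371 × 0.8926 × 0.3962 ≈ 2250 km.

2250 km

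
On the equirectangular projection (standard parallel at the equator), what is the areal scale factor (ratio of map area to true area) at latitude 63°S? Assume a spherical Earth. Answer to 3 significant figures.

2.20

Plate carrée maps x = Rλ, y = Rφ. The meridian scale is h = 1 and the parallel scale is k = 1/cos φ = sec φ.
Areal scale = h·k = 1 × sec φ; at 63°, h = 1.000, k = 2.203, so h·k = 2.203.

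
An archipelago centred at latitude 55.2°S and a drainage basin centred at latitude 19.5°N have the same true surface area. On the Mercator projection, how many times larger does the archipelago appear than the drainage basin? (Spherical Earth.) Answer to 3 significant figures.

2.73

Mercator areal scale is sec²φ.
At 55.2°: sec²(55.2°) = 1/0.5707² = 3.070.
At 19.5°: sec²(19.5°) = 1/0.9426² = 1.125.
Ratio = 3.070/1.125 = cos²(19.5°)/cos²(55.2°) ≈ 2.73.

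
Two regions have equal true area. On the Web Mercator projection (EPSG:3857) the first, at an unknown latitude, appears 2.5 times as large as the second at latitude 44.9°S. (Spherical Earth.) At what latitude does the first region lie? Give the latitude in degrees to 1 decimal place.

63.4°

On Mercator, (apparent₁)/(apparent₂) = sec²φ₁ / sec²φ₂ when true areas are equal.
cos²φ₂ / cos²φ₁ = 2.5  ⇒  cos φ₁ = cos 44.9° / √2.5 = 0.7083/1.581 = 0.4480.
φ₁ = arccos(0.4480) ≈ 63.4°.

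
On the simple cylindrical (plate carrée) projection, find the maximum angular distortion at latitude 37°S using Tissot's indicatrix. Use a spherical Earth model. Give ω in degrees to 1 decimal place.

12.9°

For the equirectangular projection with φ₀ = 0 (plate carrée), h = 1 along meridians and k = sec φ along parallels.
At 37°: h = 1.000, k = 1.252; principal scales a = 1.252, b = 1.000.
sin(ω/2) = (a − b)/(a + b) = 0.2521/2.252 = 0.1120, so ω = 2 arcsin(0.1120) ≈ 12.9°.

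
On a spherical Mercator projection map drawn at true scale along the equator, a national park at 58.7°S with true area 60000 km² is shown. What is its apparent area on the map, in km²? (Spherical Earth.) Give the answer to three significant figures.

For Mercator, h = k = sec φ (a conformal cylindrical projection has a single point scale, 1/cos φ).
Areal scale = k² = sec²φ = 1/cos²(58.7°) = 1/0.5195² = 3.705.
Apparent area = 60000 × 3.705 ≈ 222000 km².

222000 km²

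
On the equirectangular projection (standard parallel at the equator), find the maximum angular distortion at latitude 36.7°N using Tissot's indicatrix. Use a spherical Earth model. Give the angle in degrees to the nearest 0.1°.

In the plate carrée (x = Rλ, y = Rφ), meridians are true-scale (h = 1) and parallels are stretched by k = sec φ.
At 36.7°: h = 1.000, k = 1.247; principal scales a = 1.247, b = 1.000.
sin(ω/2) = (a − b)/(a + b) = 0.2472/2.247 = 0.1100, so ω = 2 arcsin(0.1100) ≈ 12.6°.

12.6°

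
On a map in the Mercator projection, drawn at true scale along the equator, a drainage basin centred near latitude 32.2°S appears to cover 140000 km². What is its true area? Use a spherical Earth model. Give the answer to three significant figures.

For Mercator, h = k = sec φ (a conformal cylindrical projection has a single point scale, 1/cos φ).
Areal scale = k² = sec²φ = 1/cos²(32.2°) = 1/0.8462² = 1.397.
True area = apparent / (areal scale) = 140000 / 1.397 ≈ 100000 km².

100000 km²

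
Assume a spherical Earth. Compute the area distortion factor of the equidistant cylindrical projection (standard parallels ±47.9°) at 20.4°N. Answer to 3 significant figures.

0.715

The equidistant cylindrical projection with φ₀ = 47.9° has h = 1 (meridians true) and k = cos φ₀ / cos φ along parallels.
Areal scale = h·k = 1 × cos φ₀ / cos φ; at 20.4°, h = 1.000, k = 0.7153, so h·k = 0.7153.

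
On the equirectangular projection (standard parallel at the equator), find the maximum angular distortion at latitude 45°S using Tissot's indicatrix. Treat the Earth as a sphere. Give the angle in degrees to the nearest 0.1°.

19.8°

For the equirectangular projection with φ₀ = 0 (plate carrée), h = 1 along meridians and k = sec φ along parallels.
At 45°: h = 1.000, k = 1.414; principal scales a = 1.414, b = 1.000.
sin(ω/2) = (a − b)/(a + b) = 0.4142/2.414 = 0.1716, so ω = 2 arcsin(0.1716) ≈ 19.8°.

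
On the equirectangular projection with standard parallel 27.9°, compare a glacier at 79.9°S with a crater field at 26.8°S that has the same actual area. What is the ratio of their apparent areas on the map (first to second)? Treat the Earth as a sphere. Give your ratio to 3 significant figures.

The equidistant cylindrical projection with φ₀ = 27.9° has h = 1 (meridians true) and k = cos φ₀ / cos φ along parallels.
Areal scale at 79.9°: h·k = 1.000 × 5.040 = 5.040.
Areal scale at 26.8°: h·k = 1.000 × 0.9901 = 0.9901.
Ratio = 5.040/0.9901 ≈ 5.09.

5.09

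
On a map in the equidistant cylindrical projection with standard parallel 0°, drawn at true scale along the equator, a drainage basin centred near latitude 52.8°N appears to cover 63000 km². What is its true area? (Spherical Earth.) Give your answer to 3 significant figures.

Plate carrée maps x = Rλ, y = Rφ. The meridian scale is h = 1 and the parallel scale is k = 1/cos φ = sec φ.
Areal scale = h·k = 1 × sec φ; at 52.8°, h = 1.000, k = 1.654, so h·k = 1.654.
True area = apparent / (areal scale) = 63000 / 1.654 ≈ 38100 km².

38100 km²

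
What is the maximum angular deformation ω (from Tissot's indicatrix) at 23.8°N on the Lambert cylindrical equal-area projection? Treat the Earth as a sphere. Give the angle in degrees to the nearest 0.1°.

The Lambert cylindrical equal-area projection is the cylindrical equal-area projection with its standard parallel at the equator (φ₀ = 0). A cylindrical equal-area projection with standard parallel φ₀ has meridian scale h = cos φ / cos φ₀ and parallel scale k = cos φ₀ / cos φ (so areas are preserved, h·k = 1).
At 23.8°: h = 0.9150, k = 1.093; principal scales a = 1.093, b = 0.9150.
sin(ω/2) = (a − b)/(a + b) = 0.1780/2.008 = 0.08864, so ω = 2 arcsin(0.08864) ≈ 10.2°.

10.2°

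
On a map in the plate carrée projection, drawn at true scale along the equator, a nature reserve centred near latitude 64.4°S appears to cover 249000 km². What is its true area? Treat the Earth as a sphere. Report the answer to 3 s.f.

108000 km²

In the plate carrée (x = Rλ, y = Rφ), meridians are true-scale (h = 1) and parallels are stretched by k = sec φ.
Areal scale = h·k = 1 × sec φ; at 64.4°, h = 1.000, k = 2.314, so h·k = 2.314.
True area = apparent / (areal scale) = 249000 / 2.314 ≈ 108000 km².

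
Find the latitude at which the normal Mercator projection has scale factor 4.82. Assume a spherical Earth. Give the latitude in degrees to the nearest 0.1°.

Mercator scale is k = sec φ = 1/cos φ.
1/cos φ = 4.82  ⇒  cos φ = 0.2075  ⇒  φ = arccos(0.2075) ≈ 78.0°.

78.0°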